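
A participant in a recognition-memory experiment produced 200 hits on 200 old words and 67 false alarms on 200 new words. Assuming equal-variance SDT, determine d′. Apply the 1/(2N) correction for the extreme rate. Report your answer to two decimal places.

The hit rate is 200/200 = 1, so apply the 1/(2N) correction: H → 1 − 1/(2·200) = 0.99750.
z(H) = z(0.99750) = 2.807
z(FA) = z(0.33500) = -0.426
d' = 2.807 − (-0.426) = 3.233

d′ = 3.23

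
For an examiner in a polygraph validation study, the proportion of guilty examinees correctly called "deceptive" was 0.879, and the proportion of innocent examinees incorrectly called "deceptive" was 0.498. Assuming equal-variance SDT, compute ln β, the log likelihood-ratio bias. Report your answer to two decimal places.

ln β = -0.68

z(0.879) = 1.170, z(0.498) = -0.005
ln β = −½·[z(H)² − z(FA)²] = −0.5 × (1.369 − 0.000) = -0.6845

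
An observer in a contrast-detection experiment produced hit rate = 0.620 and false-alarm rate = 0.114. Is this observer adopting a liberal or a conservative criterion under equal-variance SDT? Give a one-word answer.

z(H) = 0.305, z(FA) = -1.206
c = −½·(z(H) + z(FA)) = 0.4505
c > 0 → conservative criterion (biased toward responding “no”).

conservative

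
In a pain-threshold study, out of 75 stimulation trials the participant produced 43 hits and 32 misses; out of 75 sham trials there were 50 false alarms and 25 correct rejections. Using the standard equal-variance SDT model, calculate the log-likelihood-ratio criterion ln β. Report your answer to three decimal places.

ln β = 0.076

H = 43/75 = 0.5733
FA = 50/75 = 0.6667
Φ⁻¹(H) = 0.1848
Φ⁻¹(FA) = 0.4308
ln β = −½·[z(H)² − z(FA)²] = −0.5 × (0.0342 − 0.1856) = 0.0757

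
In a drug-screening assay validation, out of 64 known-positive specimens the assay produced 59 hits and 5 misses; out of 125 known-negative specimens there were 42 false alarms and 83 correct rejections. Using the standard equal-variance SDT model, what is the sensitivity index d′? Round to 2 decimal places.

H = 59/64 = 0.9219
FA = 42/125 = 0.3360
z(H) = 1.4180
z(FA) = -0.4234
d' = z(H) − z(FA) = 1.4180 − (-0.4234) = 1.8414

d′ = 1.84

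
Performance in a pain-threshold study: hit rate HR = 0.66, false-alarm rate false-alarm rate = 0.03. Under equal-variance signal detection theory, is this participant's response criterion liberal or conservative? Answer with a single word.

z(H) = 0.412, z(FA) = -1.881
c = −½·(z(H) + z(FA)) = 0.7345
c > 0 → conservative criterion (biased toward responding “no”).

conservative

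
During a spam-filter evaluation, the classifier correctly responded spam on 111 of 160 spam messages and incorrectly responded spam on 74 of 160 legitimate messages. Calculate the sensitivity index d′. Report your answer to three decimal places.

H = 111/160 = 0.6937
FA = 74/160 = 0.4625
Φ⁻¹(H) = Φ⁻¹(0.6937) = 0.5064
Φ⁻¹(FA) = Φ⁻¹(0.4625) = -0.0941
d' = z(H) − z(FA) = 0.5064 − (-0.0941) = 0.6005

d′ = 0.601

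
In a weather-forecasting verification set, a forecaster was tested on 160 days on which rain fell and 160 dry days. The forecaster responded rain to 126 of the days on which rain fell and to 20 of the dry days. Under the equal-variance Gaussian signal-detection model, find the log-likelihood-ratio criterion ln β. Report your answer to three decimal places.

ln β = 0.343

H = 126/160 = 0.7875
FA = 20/160 = 0.1250
z(H) = 0.7978
z(FA) = -1.1503
ln β = −½·[z(H)² − z(FA)²] = −0.5 × (0.6365 − 1.3232) = 0.34335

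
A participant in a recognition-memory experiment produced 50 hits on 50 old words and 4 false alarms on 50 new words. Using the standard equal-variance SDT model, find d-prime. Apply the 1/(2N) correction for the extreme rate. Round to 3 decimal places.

d-prime = 3.731

The hit rate is 50/50 = 1, so apply the 1/(2N) correction: H → 1 − 1/(2·50) = 0.99000.
z(H) = z(0.99000) = 2.3263
z(FA) = z(0.08000) = -1.4051
d' = 2.3263 − (-1.4051) = 3.7314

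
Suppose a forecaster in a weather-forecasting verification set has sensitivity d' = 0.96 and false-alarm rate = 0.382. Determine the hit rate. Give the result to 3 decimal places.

hit rate = 0.745

z(false-alarm rate) = z(0.382) = -0.3002
z(H) = z(FA) + d' = -0.3002 + 0.96 = 0.6598
hit rate = Φ(0.6598) = 0.7453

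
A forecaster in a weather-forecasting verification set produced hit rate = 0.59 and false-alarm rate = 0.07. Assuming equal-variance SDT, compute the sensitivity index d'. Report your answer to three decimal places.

Φ⁻¹(H) = 0.2275
Φ⁻¹(FA) = -1.4758
d' = z(H) − z(FA) = 0.2275 − (-1.4758) = 1.7033

d' = 1.703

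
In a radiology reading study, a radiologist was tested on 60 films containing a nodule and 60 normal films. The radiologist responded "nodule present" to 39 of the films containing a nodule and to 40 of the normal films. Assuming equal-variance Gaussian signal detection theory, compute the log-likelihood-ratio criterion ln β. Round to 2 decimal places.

H = 39/60 = 0.6500
FA = 40/60 = 0.6667
z(H) = 0.385
z(FA) = 0.431
ln β = −½·[z(H)² − z(FA)²] = −0.5 × (0.148 − 0.186) = 0.019

ln β = 0.02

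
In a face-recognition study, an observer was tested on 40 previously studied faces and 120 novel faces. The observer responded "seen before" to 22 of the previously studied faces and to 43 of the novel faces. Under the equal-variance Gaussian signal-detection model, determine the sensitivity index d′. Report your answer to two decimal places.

d′ = 0.49

H = 22/40 = 0.5500
FA = 43/120 = 0.3583
z(H) = z(0.5500) = 0.1257
z(FA) = z(0.3583) = -0.3630
d' = z(H) − z(FA) = 0.1257 − (-0.3630) = 0.4887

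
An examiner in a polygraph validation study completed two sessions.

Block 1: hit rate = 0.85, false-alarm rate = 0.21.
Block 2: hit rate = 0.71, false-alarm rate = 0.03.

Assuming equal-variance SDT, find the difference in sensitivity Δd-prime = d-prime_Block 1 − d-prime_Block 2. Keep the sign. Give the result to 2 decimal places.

Δd-prime = -0.59

Block 1: z(0.85) = 1.036, z(0.21) = -0.806, d' = 1.842
Block 2: z(0.71) = 0.553, z(0.03) = -1.881, d' = 2.434
Δd' = d'_Block 1 − d'_Block 2 = 1.842 − 2.434 = -0.592
Block 2 has the higher sensitivity.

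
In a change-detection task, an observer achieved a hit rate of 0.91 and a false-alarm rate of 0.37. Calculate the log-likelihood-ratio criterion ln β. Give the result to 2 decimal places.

z(H) = 1.341
z(FA) = -0.332
ln β = −½·[z(H)² − z(FA)²] = −0.5 × (1.798 − 0.110) = -0.844

ln β = -0.84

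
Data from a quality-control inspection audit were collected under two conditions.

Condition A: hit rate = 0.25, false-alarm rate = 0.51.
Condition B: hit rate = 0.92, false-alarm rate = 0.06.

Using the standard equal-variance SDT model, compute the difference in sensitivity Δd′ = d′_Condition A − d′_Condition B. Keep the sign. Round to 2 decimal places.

Condition A: z(0.25) = -0.674, z(0.51) = 0.025, d' = -0.699
Condition B: z(0.92) = 1.405, z(0.06) = -1.555, d' = 2.960
Δd' = d'_Condition A − d'_Condition B = -0.699 − 2.960 = -3.659
Condition B has the higher sensitivity.

Δd′ = -3.66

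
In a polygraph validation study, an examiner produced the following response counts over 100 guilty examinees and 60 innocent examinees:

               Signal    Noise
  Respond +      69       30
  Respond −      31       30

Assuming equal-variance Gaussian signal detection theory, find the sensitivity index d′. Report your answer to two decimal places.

H = 69/100 = 0.6900
FA = 30/60 = 0.5000
Φ⁻¹(H) = Φ⁻¹(0.6900) = 0.4959
Φ⁻¹(FA) = Φ⁻¹(0.5000) = 0.0000
d' = z(H) − z(FA) = 0.4959 − 0.0000 = 0.4959

d′ = 0.50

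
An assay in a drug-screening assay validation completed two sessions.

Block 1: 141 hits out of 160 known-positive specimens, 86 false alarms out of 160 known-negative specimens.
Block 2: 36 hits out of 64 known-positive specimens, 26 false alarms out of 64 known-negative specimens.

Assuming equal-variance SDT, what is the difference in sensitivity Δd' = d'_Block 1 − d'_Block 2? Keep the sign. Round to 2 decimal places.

Block 1: z(0.8812) = 1.181, z(0.5375) = 0.094, d' = 1.087
Block 2: z(0.5625) = 0.157, z(0.4062) = -0.237, d' = 0.394
Δd' = d'_Block 1 − d'_Block 2 = 1.087 − 0.394 = 0.693
Block 1 has the higher sensitivity.

Δd' = 0.69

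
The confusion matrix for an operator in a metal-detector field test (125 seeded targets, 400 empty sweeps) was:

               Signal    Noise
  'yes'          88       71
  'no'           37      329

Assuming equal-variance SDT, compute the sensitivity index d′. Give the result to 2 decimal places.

H = 88/125 = 0.7040
FA = 71/400 = 0.1775
Φ⁻¹(H) = 0.5359
Φ⁻¹(FA) = -0.9249
d' = z(H) − z(FA) = 0.5359 − (-0.9249) = 1.4608

d′ = 1.46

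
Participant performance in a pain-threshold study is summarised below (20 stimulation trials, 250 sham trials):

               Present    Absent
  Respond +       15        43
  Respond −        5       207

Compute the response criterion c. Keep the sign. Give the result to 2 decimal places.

H = 15/20 = 0.7500
FA = 43/250 = 0.1720
z(0.7500) = 0.674, z(0.1720) = -0.946
c = −½·[z(H) + z(FA)] = −0.5 × (0.674 + (-0.946)) = 0.136

c = 0.14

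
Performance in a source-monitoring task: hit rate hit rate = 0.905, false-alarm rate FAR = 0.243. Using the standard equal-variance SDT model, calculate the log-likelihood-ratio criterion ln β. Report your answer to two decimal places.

ln β = -0.62

Φ⁻¹(0.905) = 1.311, Φ⁻¹(0.243) = -0.697
ln β = −½·[z(H)² − z(FA)²] = −0.5 × (1.719 − 0.486) = -0.6165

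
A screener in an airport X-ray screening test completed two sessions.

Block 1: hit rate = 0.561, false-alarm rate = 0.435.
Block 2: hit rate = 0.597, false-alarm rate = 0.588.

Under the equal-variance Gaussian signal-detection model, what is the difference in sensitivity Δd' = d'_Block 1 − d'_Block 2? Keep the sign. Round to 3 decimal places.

Block 1: z(0.561) = 0.1535, z(0.435) = -0.1637, d' = 0.3172
Block 2: z(0.597) = 0.2456, z(0.588) = 0.2224, d' = 0.0232
Δd' = d'_Block 1 − d'_Block 2 = 0.3172 − 0.0232 = 0.2940
Block 1 has the higher sensitivity.

Δd' = 0.294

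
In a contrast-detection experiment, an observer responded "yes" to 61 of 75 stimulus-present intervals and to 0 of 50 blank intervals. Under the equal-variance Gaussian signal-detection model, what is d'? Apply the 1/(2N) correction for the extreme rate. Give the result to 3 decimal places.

d' = 3.217

The false-alarm rate is 0/50 = 0, so apply the 1/(2N) correction: FA → 1/(2·50) = 0.01000.
z(H) = z(0.81333) = 0.8902
z(FA) = z(0.01000) = -2.3263
d' = 0.8902 − (-2.3263) = 3.2165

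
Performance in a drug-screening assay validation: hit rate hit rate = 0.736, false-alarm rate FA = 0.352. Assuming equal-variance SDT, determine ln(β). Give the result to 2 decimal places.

ln β = -0.13

z(H) = 0.631
z(FA) = -0.380
ln β = −½·[z(H)² − z(FA)²] = −0.5 × (0.398 − 0.144) = -0.127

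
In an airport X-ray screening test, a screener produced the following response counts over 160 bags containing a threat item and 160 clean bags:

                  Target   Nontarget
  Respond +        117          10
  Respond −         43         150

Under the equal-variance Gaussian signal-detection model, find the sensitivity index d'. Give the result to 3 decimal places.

H = 117/160 = 0.7312
FA = 10/160 = 0.0625
z(0.7312) = 0.6164, z(0.0625) = -1.5341
d' = z(H) − z(FA) = 0.6164 − (-1.5341) = 2.1505

d' = 2.151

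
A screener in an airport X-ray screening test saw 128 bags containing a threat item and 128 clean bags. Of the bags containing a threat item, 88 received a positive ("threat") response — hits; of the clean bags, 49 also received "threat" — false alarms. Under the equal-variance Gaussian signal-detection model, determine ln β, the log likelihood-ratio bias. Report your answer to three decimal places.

H = 88/128 = 0.6875
FA = 49/128 = 0.3828
z(0.6875) = 0.4888, z(0.3828) = -0.2981
ln β = −½·[z(H)² − z(FA)²] = −0.5 × (0.2389 − 0.0889) = -0.0750

ln β = -0.075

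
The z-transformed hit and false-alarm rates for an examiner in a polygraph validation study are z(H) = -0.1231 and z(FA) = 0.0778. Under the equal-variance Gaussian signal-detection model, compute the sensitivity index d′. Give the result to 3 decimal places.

d' = z(H) − z(FA) = -0.1231 − 0.0778 = -0.2009

d′ = -0.201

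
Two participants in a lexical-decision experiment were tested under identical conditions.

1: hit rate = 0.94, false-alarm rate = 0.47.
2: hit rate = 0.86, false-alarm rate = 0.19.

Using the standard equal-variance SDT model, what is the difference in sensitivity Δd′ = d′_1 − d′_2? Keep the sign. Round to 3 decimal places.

1: z(0.94) = 1.5548, z(0.47) = -0.0753, d' = 1.6301
2: z(0.86) = 1.0803, z(0.19) = -0.8779, d' = 1.9582
Δd' = d'_1 − d'_2 = 1.6301 − 1.9582 = -0.3281
2 has the higher sensitivity.

Δd′ = -0.328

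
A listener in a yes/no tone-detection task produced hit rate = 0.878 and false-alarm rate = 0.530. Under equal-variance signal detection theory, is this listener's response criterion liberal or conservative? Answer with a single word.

z(H) = 1.165, z(FA) = 0.075
c = −½·(z(H) + z(FA)) = -0.620
c < 0 → liberal criterion (biased toward responding “yes”).

liberal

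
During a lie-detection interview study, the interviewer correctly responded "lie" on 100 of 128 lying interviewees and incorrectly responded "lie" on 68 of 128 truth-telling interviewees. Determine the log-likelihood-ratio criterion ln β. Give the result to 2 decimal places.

H = 100/128 = 0.7812
FA = 68/128 = 0.5312
Φ⁻¹(H) = Φ⁻¹(0.7812) = 0.776
Φ⁻¹(FA) = Φ⁻¹(0.5312) = 0.078
ln β = −½·[z(H)² − z(FA)²] = −0.5 × (0.602 − 0.006) = -0.298

ln β = -0.30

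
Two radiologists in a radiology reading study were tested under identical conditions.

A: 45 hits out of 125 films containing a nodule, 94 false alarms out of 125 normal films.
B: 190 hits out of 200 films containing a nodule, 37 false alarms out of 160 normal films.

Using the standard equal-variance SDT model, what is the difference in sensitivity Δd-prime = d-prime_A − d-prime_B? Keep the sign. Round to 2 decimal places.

A: z(0.3600) = -0.358, z(0.7520) = 0.681, d' = -1.039
B: z(0.9500) = 1.645, z(0.2313) = -0.735, d' = 2.380
Δd' = d'_A − d'_B = -1.039 − 2.380 = -3.419
B has the higher sensitivity.

Δd-prime = -3.42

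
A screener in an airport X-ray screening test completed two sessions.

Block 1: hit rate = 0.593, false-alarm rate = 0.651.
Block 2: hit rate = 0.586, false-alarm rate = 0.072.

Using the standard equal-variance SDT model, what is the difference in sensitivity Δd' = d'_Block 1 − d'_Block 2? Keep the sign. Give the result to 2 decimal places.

Block 1: z(0.593) = 0.235, z(0.651) = 0.388, d' = -0.153
Block 2: z(0.586) = 0.217, z(0.072) = -1.461, d' = 1.678
Δd' = d'_Block 1 − d'_Block 2 = -0.153 − 1.678 = -1.831
Block 2 has the higher sensitivity.

Δd' = -1.83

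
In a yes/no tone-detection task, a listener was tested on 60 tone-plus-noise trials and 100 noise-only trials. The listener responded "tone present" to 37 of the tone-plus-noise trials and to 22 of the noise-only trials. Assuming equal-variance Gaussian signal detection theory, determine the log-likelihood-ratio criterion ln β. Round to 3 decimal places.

ln β = 0.254

H = 37/60 = 0.6167
FA = 22/100 = 0.2200
Φ⁻¹(H) = Φ⁻¹(0.6167) = 0.2968
Φ⁻¹(FA) = Φ⁻¹(0.2200) = -0.7722
ln β = −½·[z(H)² − z(FA)²] = −0.5 × (0.0881 − 0.5963) = 0.2541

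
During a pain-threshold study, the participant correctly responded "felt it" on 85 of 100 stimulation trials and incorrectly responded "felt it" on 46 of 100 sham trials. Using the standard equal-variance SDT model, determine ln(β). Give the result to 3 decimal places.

ln β = -0.532

H = 85/100 = 0.8500
FA = 46/100 = 0.4600
z(H) = 1.0364
z(FA) = -0.1004
ln β = −½·[z(H)² − z(FA)²] = −0.5 × (1.0741 − 0.0101) = -0.5320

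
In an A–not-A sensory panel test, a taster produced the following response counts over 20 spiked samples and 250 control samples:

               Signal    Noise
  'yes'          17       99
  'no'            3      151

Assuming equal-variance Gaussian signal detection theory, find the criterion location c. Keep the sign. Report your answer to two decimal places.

H = 17/20 = 0.8500
FA = 99/250 = 0.3960
z(H) = z(0.8500) = 1.036
z(FA) = z(0.3960) = -0.264
c = −½·[z(H) + z(FA)] = −0.5 × (1.036 + (-0.264)) = -0.386
c < 0: the taster has a liberal response bias.

c = -0.39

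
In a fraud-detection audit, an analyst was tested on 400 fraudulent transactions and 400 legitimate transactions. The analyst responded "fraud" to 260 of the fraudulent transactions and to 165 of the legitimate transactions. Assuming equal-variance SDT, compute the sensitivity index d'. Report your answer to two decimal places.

H = 260/400 = 0.6500
FA = 165/400 = 0.4125
z(H) = z(0.6500) = 0.3853
z(FA) = z(0.4125) = -0.2211
d' = z(H) − z(FA) = 0.3853 − (-0.2211) = 0.6064

d' = 0.61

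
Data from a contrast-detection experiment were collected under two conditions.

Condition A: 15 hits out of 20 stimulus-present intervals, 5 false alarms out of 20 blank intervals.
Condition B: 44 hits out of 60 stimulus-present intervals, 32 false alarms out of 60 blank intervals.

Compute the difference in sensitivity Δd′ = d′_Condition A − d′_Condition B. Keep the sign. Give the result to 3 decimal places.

Condition A: z(0.7500) = 0.6745, z(0.2500) = -0.6745, d' = 1.3490
Condition B: z(0.7333) = 0.6228, z(0.5333) = 0.0836, d' = 0.5392
Δd' = d'_Condition A − d'_Condition B = 1.3490 − 0.5392 = 0.8098
Condition A has the higher sensitivity.

Δd′ = 0.810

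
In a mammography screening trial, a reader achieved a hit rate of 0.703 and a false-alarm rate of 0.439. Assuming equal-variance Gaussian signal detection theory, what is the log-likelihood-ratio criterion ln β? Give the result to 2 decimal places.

Φ⁻¹(H) = Φ⁻¹(0.703) = 0.533
Φ⁻¹(FA) = Φ⁻¹(0.439) = -0.154
ln β = −½·[z(H)² − z(FA)²] = −0.5 × (0.284 − 0.024) = -0.130

ln β = -0.13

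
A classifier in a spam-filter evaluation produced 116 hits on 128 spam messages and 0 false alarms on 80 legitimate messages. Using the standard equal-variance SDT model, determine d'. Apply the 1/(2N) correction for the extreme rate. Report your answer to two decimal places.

The false-alarm rate is 0/80 = 0, so apply the 1/(2N) correction: FA → 1/(2·80) = 0.00625.
z(H) = z(0.90625) = 1.318
z(FA) = z(0.00625) = -2.498
d' = 1.318 − (-2.498) = 3.816

d' = 3.82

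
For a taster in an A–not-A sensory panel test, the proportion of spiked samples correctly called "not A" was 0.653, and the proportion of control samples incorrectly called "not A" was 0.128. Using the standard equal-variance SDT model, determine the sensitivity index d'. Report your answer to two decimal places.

d' = 1.53

Φ⁻¹(0.653) = 0.393, Φ⁻¹(0.128) = -1.136
d' = z(H) − z(FA) = 0.393 − (-1.136) = 1.529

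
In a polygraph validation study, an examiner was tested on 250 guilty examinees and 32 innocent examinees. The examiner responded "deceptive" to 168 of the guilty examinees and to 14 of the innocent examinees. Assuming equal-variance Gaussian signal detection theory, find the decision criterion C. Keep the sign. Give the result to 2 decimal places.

H = 168/250 = 0.6720
FA = 14/32 = 0.4375
z(H) = z(0.6720) = 0.445
z(FA) = z(0.4375) = -0.157
c = −½·[z(H) + z(FA)] = −0.5 × (0.445 + (-0.157)) = -0.144

C = -0.14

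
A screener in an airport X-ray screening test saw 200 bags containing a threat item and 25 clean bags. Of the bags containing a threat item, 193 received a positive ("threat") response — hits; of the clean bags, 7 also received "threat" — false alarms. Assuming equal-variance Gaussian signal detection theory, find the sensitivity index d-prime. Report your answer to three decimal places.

H = 193/200 = 0.9650
FA = 7/25 = 0.2800
z(H) = 1.8119
z(FA) = -0.5828
d' = z(H) − z(FA) = 1.8119 − (-0.5828) = 2.3947

d-prime = 2.395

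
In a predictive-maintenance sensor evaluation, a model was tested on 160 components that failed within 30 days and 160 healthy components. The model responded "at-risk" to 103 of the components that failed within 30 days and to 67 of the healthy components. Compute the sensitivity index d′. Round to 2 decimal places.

d′ = 0.57

H = 103/160 = 0.6438
FA = 67/160 = 0.4188
Φ⁻¹(H) = Φ⁻¹(0.6438) = 0.369
Φ⁻¹(FA) = Φ⁻¹(0.4188) = -0.205
d' = z(H) − z(FA) = 0.369 − (-0.205) = 0.574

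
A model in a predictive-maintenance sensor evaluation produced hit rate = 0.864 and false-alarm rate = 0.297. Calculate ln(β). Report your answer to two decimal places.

ln β = -0.46

Φ⁻¹(0.864) = 1.098, Φ⁻¹(0.297) = -0.533
ln β = −½·[z(H)² − z(FA)²] = −0.5 × (1.206 − 0.284) = -0.461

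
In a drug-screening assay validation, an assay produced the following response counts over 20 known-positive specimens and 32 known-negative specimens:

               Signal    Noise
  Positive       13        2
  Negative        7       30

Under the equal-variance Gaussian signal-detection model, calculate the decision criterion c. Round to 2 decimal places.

c = 0.57

H = 13/20 = 0.6500
FA = 2/32 = 0.0625
z(H) = 0.385
z(FA) = -1.534
c = −½·[z(H) + z(FA)] = −0.5 × (0.385 + (-1.534)) = 0.5745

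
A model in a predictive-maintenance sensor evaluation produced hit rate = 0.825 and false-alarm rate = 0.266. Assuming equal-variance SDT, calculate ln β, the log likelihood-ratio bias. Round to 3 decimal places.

z(0.825) = 0.9346, z(0.266) = -0.6250
ln β = −½·[z(H)² − z(FA)²] = −0.5 × (0.8735 − 0.3906) = -0.24145

ln β = -0.241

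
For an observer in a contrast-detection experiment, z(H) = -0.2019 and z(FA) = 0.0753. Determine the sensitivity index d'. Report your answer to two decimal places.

d' = -0.28

d' = z(H) − z(FA) = -0.2019 − 0.0753 = -0.2772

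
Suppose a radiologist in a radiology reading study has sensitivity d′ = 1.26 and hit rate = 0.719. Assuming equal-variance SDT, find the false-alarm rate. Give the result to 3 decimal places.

false-alarm rate = 0.248

z(hit rate) = z(0.719) = 0.5799
z(FA) = z(H) − d' = 0.5799 − 1.26 = -0.6801
false-alarm rate = Φ(-0.6801) = 0.2482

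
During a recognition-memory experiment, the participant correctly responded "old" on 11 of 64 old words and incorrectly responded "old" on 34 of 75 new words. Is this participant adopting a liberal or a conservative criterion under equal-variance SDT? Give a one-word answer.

conservative

z(H) = -0.947, z(FA) = -0.117
c = −½·(z(H) + z(FA)) = 0.532
c > 0 → conservative criterion (biased toward responding “no”).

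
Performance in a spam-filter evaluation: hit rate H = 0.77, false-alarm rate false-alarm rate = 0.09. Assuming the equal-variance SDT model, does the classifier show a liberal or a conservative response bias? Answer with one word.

z(H) = 0.739, z(FA) = -1.341
c = −½·(z(H) + z(FA)) = 0.301
c > 0 → conservative criterion (biased toward responding “no”).

conservative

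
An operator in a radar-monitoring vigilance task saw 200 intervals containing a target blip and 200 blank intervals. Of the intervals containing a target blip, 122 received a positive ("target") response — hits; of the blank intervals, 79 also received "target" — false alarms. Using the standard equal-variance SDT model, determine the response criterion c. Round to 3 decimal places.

H = 122/200 = 0.6100
FA = 79/200 = 0.3950
z(H) = z(0.6100) = 0.2793
z(FA) = z(0.3950) = -0.2663
c = −½·[z(H) + z(FA)] = −0.5 × (0.2793 + (-0.2663)) = -0.0065
c < 0: the operator has a liberal response bias.

c = -0.007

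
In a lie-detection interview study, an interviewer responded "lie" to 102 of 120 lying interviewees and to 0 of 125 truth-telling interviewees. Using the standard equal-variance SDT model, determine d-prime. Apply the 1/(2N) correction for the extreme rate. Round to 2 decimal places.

d-prime = 3.69

The false-alarm rate is 0/125 = 0, so apply the 1/(2N) correction: FA → 1/(2·125) = 0.00400.
z(H) = z(0.85000) = 1.036
z(FA) = z(0.00400) = -2.652
d' = 1.036 − (-2.652) = 3.688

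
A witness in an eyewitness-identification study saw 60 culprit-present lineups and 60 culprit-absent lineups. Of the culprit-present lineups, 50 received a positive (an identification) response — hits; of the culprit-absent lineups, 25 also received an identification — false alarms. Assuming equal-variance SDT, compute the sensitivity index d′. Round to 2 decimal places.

H = 50/60 = 0.8333
FA = 25/60 = 0.4167
Φ⁻¹(H) = Φ⁻¹(0.8333) = 0.9673
Φ⁻¹(FA) = Φ⁻¹(0.4167) = -0.2103
d' = z(H) − z(FA) = 0.9673 − (-0.2103) = 1.1776

d′ = 1.18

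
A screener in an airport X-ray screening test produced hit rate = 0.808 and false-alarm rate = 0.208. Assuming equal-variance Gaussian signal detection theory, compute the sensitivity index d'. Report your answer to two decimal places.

d' = 1.68

z(H) = z(0.808) = 0.871
z(FA) = z(0.208) = -0.813
d' = z(H) − z(FA) = 0.871 − (-0.813) = 1.684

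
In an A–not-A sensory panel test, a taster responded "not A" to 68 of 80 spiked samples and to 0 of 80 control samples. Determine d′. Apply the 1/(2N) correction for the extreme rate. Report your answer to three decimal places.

The false-alarm rate is 0/80 = 0, so apply the 1/(2N) correction: FA → 1/(2·80) = 0.00625.
z(H) = z(0.85000) = 1.0364
z(FA) = z(0.00625) = -2.4977
d' = 1.0364 − (-2.4977) = 3.5341

d′ = 3.534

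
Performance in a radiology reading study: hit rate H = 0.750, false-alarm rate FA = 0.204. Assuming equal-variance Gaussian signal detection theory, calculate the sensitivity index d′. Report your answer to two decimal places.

z(H) = 0.6745
z(FA) = -0.8274
d' = z(H) − z(FA) = 0.6745 − (-0.8274) = 1.5019

d′ = 1.50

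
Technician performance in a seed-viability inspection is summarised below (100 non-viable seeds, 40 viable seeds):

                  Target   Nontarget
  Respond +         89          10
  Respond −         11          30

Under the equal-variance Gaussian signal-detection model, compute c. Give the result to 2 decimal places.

c = -0.28

H = 89/100 = 0.8900
FA = 10/40 = 0.2500
Φ⁻¹(H) = Φ⁻¹(0.8900) = 1.2265
Φ⁻¹(FA) = Φ⁻¹(0.2500) = -0.6745
c = −½·[z(H) + z(FA)] = −0.5 × (1.2265 + (-0.6745)) = -0.2760
c < 0: the technician has a liberal response bias.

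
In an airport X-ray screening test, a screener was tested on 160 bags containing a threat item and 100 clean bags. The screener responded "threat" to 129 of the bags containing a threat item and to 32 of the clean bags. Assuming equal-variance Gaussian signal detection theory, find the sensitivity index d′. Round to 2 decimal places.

H = 129/160 = 0.8063
FA = 32/100 = 0.3200
Φ⁻¹(H) = Φ⁻¹(0.8063) = 0.8643
Φ⁻¹(FA) = Φ⁻¹(0.3200) = -0.4677
d' = z(H) − z(FA) = 0.8643 − (-0.4677) = 1.3320

d′ = 1.33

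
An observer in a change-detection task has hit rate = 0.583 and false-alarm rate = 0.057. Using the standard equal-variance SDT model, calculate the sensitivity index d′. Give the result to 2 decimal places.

z(H) = 0.210
z(FA) = -1.580
d' = z(H) − z(FA) = 0.210 − (-1.580) = 1.790

d′ = 1.79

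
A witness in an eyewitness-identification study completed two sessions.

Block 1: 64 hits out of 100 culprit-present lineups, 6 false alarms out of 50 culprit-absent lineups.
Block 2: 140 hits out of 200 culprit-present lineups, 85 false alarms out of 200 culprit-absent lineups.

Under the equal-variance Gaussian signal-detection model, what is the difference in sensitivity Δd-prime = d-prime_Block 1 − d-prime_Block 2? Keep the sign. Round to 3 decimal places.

Block 1: z(0.6400) = 0.3585, z(0.1200) = -1.1750, d' = 1.5335
Block 2: z(0.7000) = 0.5244, z(0.4250) = -0.1891, d' = 0.7135
Δd' = d'_Block 1 − d'_Block 2 = 1.5335 − 0.7135 = 0.8200
Block 1 has the higher sensitivity.

Δd-prime = 0.820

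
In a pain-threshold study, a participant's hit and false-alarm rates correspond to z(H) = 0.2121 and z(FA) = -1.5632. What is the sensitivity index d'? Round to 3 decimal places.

d' = 1.775

d' = z(H) − z(FA) = 0.2121 − (-1.5632) = 1.7753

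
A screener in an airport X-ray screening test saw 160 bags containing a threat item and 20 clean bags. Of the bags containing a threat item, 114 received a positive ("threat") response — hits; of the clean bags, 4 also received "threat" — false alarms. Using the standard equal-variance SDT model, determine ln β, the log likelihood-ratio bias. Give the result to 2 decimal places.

ln β = 0.20

H = 114/160 = 0.7125
FA = 4/20 = 0.2000
Φ⁻¹(H) = 0.561
Φ⁻¹(FA) = -0.842
ln β = −½·[z(H)² − z(FA)²] = −0.5 × (0.315 − 0.709) = 0.197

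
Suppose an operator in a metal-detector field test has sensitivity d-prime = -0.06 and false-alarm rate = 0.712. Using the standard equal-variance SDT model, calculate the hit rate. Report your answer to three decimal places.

z(false-alarm rate) = z(0.712) = 0.5592
z(H) = z(FA) + d' = 0.5592 + (-0.06) = 0.4992
hit rate = Φ(0.4992) = 0.6912

hit rate = 0.691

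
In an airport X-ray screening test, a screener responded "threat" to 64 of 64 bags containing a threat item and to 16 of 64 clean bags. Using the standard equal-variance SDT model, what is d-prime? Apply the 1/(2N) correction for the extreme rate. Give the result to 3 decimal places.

d-prime = 3.092

The hit rate is 64/64 = 1, so apply the 1/(2N) correction: H → 1 − 1/(2·64) = 0.99219.
z(H) = z(0.99219) = 2.4177
z(FA) = z(0.25000) = -0.6745
d' = 2.4177 − (-0.6745) = 3.0922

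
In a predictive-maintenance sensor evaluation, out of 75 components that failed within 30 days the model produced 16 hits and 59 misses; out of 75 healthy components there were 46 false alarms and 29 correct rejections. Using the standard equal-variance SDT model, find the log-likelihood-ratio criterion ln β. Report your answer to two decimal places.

H = 16/75 = 0.2133
FA = 46/75 = 0.6133
z(H) = z(0.2133) = -0.795
z(FA) = z(0.6133) = 0.288
ln β = −½·[z(H)² − z(FA)²] = −0.5 × (0.632 − 0.083) = -0.2745

ln β = -0.27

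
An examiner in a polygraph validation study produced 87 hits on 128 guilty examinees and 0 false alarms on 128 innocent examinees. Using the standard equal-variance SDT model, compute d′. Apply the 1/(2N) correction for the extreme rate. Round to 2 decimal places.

d′ = 3.13

The false-alarm rate is 0/128 = 0, so apply the 1/(2N) correction: FA → 1/(2·128) = 0.00391.
z(H) = z(0.67969) = 0.467
z(FA) = z(0.00391) = -2.660
d' = 0.467 − (-2.660) = 3.127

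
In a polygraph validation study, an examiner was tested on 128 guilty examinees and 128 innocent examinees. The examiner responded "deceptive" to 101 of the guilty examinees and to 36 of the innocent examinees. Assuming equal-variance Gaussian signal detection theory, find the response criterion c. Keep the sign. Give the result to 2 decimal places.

H = 101/128 = 0.7891
FA = 36/128 = 0.2812
Φ⁻¹(H) = 0.803
Φ⁻¹(FA) = -0.579
c = −½·[z(H) + z(FA)] = −0.5 × (0.803 + (-0.579)) = -0.112

c = -0.11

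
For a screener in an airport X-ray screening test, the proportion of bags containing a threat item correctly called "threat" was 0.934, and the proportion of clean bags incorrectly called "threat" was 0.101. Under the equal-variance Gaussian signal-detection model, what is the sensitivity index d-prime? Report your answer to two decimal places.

d-prime = 2.78

z(H) = z(0.934) = 1.5063
z(FA) = z(0.101) = -1.2759
d' = z(H) − z(FA) = 1.5063 − (-1.2759) = 2.7822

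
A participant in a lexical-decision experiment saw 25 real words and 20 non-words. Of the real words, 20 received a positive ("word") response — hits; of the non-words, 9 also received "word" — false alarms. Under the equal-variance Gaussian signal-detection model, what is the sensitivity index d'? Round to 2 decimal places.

H = 20/25 = 0.8000
FA = 9/20 = 0.4500
Φ⁻¹(H) = Φ⁻¹(0.8000) = 0.8416
Φ⁻¹(FA) = Φ⁻¹(0.4500) = -0.1257
d' = z(H) − z(FA) = 0.8416 − (-0.1257) = 0.9673

d' = 0.97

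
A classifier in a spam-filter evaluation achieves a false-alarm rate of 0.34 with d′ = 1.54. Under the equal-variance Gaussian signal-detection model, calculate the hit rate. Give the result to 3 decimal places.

z(false-alarm rate) = z(0.34) = -0.4125
z(H) = z(FA) + d' = -0.4125 + 1.54 = 1.1275
hit rate = Φ(1.1275) = 0.8702

hit rate = 0.870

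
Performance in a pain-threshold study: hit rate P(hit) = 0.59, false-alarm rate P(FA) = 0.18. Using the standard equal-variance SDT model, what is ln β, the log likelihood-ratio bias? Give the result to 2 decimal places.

z(H) = 0.228
z(FA) = -0.915
ln β = −½·[z(H)² − z(FA)²] = −0.5 × (0.052 − 0.837) = 0.3925

ln β = 0.39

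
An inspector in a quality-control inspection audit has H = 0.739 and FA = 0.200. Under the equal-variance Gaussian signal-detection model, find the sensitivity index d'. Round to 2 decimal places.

d' = 1.48

z(H) = z(0.739) = 0.640
z(FA) = z(0.200) = -0.842
d' = z(H) − z(FA) = 0.640 − (-0.842) = 1.482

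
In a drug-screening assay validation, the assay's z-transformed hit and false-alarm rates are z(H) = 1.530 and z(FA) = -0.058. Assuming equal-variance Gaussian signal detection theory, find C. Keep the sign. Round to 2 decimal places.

c = −½·[z(H) + z(FA)] = −½·(1.530 + (-0.058)) = -0.736

C = -0.74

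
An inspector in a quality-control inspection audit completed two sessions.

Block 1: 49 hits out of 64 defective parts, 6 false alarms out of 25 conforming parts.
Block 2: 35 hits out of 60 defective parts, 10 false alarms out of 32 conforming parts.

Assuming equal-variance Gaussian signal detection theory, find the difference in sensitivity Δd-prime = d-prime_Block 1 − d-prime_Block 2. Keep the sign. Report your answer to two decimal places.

Block 1: z(0.7656) = 0.724, z(0.2400) = -0.706, d' = 1.430
Block 2: z(0.5833) = 0.210, z(0.3125) = -0.489, d' = 0.699
Δd' = d'_Block 1 − d'_Block 2 = 1.430 − 0.699 = 0.731
Block 1 has the higher sensitivity.

Δd-prime = 0.73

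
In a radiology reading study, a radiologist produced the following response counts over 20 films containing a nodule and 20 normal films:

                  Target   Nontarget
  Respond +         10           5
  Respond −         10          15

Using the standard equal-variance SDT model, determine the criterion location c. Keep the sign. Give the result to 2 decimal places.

c = 0.34

H = 10/20 = 0.5000
FA = 5/20 = 0.2500
z(H) = z(0.5000) = 0.000
z(FA) = z(0.2500) = -0.674
c = −½·[z(H) + z(FA)] = −0.5 × (0.000 + (-0.674)) = 0.337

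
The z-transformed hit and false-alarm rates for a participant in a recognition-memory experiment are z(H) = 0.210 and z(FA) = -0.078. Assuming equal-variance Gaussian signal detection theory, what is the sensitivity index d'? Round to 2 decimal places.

d' = 0.29

d' = z(H) − z(FA) = 0.210 − (-0.078) = 0.288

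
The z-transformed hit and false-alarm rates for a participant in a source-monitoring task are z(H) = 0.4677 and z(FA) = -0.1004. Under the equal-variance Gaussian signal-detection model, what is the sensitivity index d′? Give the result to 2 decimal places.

d′ = 0.57

d' = z(H) − z(FA) = 0.4677 − (-0.1004) = 0.5681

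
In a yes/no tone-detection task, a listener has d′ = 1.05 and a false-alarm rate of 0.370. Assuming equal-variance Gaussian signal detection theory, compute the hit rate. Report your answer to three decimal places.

hit rate = 0.764

z(false-alarm rate) = z(0.370) = -0.3319
z(H) = z(FA) + d' = -0.3319 + 1.05 = 0.7181
hit rate = Φ(0.7181) = 0.7637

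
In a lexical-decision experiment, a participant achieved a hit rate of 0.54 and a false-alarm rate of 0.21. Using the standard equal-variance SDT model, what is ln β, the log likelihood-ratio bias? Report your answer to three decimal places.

ln β = 0.320

Φ⁻¹(H) = Φ⁻¹(0.54) = 0.1004
Φ⁻¹(FA) = Φ⁻¹(0.21) = -0.8064
ln β = −½·[z(H)² − z(FA)²] = −0.5 × (0.0101 − 0.6503) = 0.3201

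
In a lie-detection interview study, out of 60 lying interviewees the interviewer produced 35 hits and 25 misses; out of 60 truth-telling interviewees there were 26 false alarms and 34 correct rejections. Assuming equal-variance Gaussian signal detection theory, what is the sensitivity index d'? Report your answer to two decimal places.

d' = 0.38

H = 35/60 = 0.5833
FA = 26/60 = 0.4333
z(H) = z(0.5833) = 0.210
z(FA) = z(0.4333) = -0.168
d' = z(H) − z(FA) = 0.210 − (-0.168) = 0.378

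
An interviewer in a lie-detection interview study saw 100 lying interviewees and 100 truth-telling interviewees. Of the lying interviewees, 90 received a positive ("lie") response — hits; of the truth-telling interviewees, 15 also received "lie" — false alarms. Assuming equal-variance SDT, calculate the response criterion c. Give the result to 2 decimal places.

H = 90/100 = 0.9000
FA = 15/100 = 0.1500
Φ⁻¹(H) = 1.2816
Φ⁻¹(FA) = -1.0364
c = −½·[z(H) + z(FA)] = −0.5 × (1.2816 + (-1.0364)) = -0.1226

c = -0.12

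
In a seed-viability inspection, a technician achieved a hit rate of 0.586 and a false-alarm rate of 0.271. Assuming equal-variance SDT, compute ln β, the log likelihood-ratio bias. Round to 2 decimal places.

z(0.586) = 0.217, z(0.271) = -0.610
ln β = −½·[z(H)² − z(FA)²] = −0.5 × (0.047 − 0.372) = 0.1625

ln β = 0.16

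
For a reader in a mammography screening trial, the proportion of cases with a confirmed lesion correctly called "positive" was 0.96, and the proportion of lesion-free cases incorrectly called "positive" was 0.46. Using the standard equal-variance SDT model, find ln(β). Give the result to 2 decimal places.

ln β = -1.53

z(H) = z(0.96) = 1.751
z(FA) = z(0.46) = -0.100
ln β = −½·[z(H)² − z(FA)²] = −0.5 × (3.066 − 0.010) = -1.528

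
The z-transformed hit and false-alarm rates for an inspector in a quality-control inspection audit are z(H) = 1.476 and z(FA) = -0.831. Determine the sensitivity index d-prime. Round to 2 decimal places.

d-prime = 2.31

d' = z(H) − z(FA) = 1.476 − (-0.831) = 2.307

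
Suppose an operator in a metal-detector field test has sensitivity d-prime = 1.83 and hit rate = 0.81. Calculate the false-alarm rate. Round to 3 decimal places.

false-alarm rate = 0.171

z(hit rate) = z(0.81) = 0.8779
z(FA) = z(H) − d' = 0.8779 − 1.83 = -0.9521
false-alarm rate = Φ(-0.9521) = 0.1705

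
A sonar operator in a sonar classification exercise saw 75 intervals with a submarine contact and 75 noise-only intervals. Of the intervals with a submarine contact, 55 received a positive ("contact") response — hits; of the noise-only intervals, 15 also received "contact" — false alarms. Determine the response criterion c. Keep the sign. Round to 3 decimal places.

c = 0.109

H = 55/75 = 0.7333
FA = 15/75 = 0.2000
z(0.7333) = 0.6228, z(0.2000) = -0.8416
c = −½·[z(H) + z(FA)] = −0.5 × (0.6228 + (-0.8416)) = 0.1094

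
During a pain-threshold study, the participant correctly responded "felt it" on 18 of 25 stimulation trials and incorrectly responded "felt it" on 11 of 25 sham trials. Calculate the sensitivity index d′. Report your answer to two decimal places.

H = 18/25 = 0.7200
FA = 11/25 = 0.4400
z(0.7200) = 0.5828, z(0.4400) = -0.1510
d' = z(H) − z(FA) = 0.5828 − (-0.1510) = 0.7338

d′ = 0.73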